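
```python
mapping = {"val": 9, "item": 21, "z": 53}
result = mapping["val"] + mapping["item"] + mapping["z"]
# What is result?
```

Trace (tracking result):
mapping = {'val': 9, 'item': 21, 'z': 53}  # -> mapping = {'val': 9, 'item': 21, 'z': 53}
result = mapping['val'] + mapping['item'] + mapping['z']  # -> result = 83

Answer: 83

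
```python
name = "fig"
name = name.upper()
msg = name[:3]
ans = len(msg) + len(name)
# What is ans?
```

Trace (tracking ans):
name = 'fig'  # -> name = 'fig'
name = name.upper()  # -> name = 'FIG'
msg = name[:3]  # -> msg = 'FIG'
ans = len(msg) + len(name)  # -> ans = 6

Answer: 6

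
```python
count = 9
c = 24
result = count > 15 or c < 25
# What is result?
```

Answer: True

Derivation:
Trace (tracking result):
count = 9  # -> count = 9
c = 24  # -> c = 24
result = count > 15 or c < 25  # -> result = True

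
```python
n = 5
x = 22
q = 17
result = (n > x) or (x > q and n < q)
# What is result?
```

Trace (tracking result):
n = 5  # -> n = 5
x = 22  # -> x = 22
q = 17  # -> q = 17
result = n > x or (x > q and n < q)  # -> result = True

Answer: True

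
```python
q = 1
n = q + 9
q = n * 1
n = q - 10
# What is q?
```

Trace (tracking q):
q = 1  # -> q = 1
n = q + 9  # -> n = 10
q = n * 1  # -> q = 10
n = q - 10  # -> n = 0

Answer: 10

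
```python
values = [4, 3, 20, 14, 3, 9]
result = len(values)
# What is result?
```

Trace (tracking result):
values = [4, 3, 20, 14, 3, 9]  # -> values = [4, 3, 20, 14, 3, 9]
result = len(values)  # -> result = 6

Answer: 6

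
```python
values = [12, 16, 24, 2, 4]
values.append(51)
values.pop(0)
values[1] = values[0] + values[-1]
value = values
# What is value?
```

Trace (tracking value):
values = [12, 16, 24, 2, 4]  # -> values = [12, 16, 24, 2, 4]
values.append(51)  # -> values = [12, 16, 24, 2, 4, 51]
values.pop(0)  # -> values = [16, 24, 2, 4, 51]
values[1] = values[0] + values[-1]  # -> values = [16, 67, 2, 4, 51]
value = values  # -> value = [16, 67, 2, 4, 51]

Answer: [16, 67, 2, 4, 51]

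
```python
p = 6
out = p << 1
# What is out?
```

Answer: 12

Derivation:
Trace (tracking out):
p = 6  # -> p = 6
out = p << 1  # -> out = 12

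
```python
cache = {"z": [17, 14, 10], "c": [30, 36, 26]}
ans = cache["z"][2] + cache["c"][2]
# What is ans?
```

Answer: 36

Derivation:
Trace (tracking ans):
cache = {'z': [17, 14, 10], 'c': [30, 36, 26]}  # -> cache = {'z': [17, 14, 10], 'c': [30, 36, 26]}
ans = cache['z'][2] + cache['c'][2]  # -> ans = 36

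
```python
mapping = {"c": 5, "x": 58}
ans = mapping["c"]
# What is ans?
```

Trace (tracking ans):
mapping = {'c': 5, 'x': 58}  # -> mapping = {'c': 5, 'x': 58}
ans = mapping['c']  # -> ans = 5

Answer: 5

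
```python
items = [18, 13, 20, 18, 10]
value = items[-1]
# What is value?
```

Answer: 10

Derivation:
Trace (tracking value):
items = [18, 13, 20, 18, 10]  # -> items = [18, 13, 20, 18, 10]
value = items[-1]  # -> value = 10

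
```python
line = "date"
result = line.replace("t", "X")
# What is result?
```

Answer: 'daXe'

Derivation:
Trace (tracking result):
line = 'date'  # -> line = 'date'
result = line.replace('t', 'X')  # -> result = 'daXe'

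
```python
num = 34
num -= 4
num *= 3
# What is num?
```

Trace (tracking num):
num = 34  # -> num = 34
num -= 4  # -> num = 30
num *= 3  # -> num = 90

Answer: 90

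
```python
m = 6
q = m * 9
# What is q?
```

Answer: 54

Derivation:
Trace (tracking q):
m = 6  # -> m = 6
q = m * 9  # -> q = 54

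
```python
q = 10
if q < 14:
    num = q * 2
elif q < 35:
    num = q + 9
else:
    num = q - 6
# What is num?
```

Answer: 20

Derivation:
Trace (tracking num):
q = 10  # -> q = 10
if q < 14:  # condition is True
    num = q * 2  # -> num = 20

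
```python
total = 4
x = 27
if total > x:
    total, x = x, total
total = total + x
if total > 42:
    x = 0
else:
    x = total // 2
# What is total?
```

Trace (tracking total):
total = 4  # -> total = 4
x = 27  # -> x = 27
if total > x:  # condition is False
total = total + x  # -> total = 31
if total > 42:  # condition is False
else:
    x = total // 2  # -> x = 15

Answer: 31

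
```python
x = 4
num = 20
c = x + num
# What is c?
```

Answer: 24

Derivation:
Trace (tracking c):
x = 4  # -> x = 4
num = 20  # -> num = 20
c = x + num  # -> c = 24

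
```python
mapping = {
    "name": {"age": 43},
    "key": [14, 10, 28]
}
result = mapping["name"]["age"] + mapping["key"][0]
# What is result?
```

Answer: 57

Derivation:
Trace (tracking result):
mapping = {'name': {'age': 43}, 'key': [14, 10, 28]}  # -> mapping = {'name': {'age': 43}, 'key': [14, 10, 28]}
result = mapping['name']['age'] + mapping['key'][0]  # -> result = 57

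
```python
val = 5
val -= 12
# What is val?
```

Trace (tracking val):
val = 5  # -> val = 5
val -= 12  # -> val = -7

Answer: -7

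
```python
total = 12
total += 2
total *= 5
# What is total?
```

Trace (tracking total):
total = 12  # -> total = 12
total += 2  # -> total = 14
total *= 5  # -> total = 70

Answer: 70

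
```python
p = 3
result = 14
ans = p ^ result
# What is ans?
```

Trace (tracking ans):
p = 3  # -> p = 3
result = 14  # -> result = 14
ans = p ^ result  # -> ans = 13

Answer: 13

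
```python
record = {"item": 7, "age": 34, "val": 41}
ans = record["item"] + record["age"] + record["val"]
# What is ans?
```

Trace (tracking ans):
record = {'item': 7, 'age': 34, 'val': 41}  # -> record = {'item': 7, 'age': 34, 'val': 41}
ans = record['item'] + record['age'] + record['val']  # -> ans = 82

Answer: 82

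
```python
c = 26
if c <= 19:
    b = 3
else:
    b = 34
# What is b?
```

Answer: 34

Derivation:
Trace (tracking b):
c = 26  # -> c = 26
if c <= 19:  # condition is False
else:
    b = 34  # -> b = 34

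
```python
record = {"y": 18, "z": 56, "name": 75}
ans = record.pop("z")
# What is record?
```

Answer: {'y': 18, 'name': 75}

Derivation:
Trace (tracking record):
record = {'y': 18, 'z': 56, 'name': 75}  # -> record = {'y': 18, 'z': 56, 'name': 75}
ans = record.pop('z')  # -> ans = 56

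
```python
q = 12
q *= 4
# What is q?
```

Answer: 48

Derivation:
Trace (tracking q):
q = 12  # -> q = 12
q *= 4  # -> q = 48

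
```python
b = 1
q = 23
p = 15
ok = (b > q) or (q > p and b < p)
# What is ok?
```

Answer: True

Derivation:
Trace (tracking ok):
b = 1  # -> b = 1
q = 23  # -> q = 23
p = 15  # -> p = 15
ok = b > q or (q > p and b < p)  # -> ok = True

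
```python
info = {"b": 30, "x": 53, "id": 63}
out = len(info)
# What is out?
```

Answer: 3

Derivation:
Trace (tracking out):
info = {'b': 30, 'x': 53, 'id': 63}  # -> info = {'b': 30, 'x': 53, 'id': 63}
out = len(info)  # -> out = 3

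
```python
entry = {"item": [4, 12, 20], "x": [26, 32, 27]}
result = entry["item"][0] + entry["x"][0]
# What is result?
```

Answer: 30

Derivation:
Trace (tracking result):
entry = {'item': [4, 12, 20], 'x': [26, 32, 27]}  # -> entry = {'item': [4, 12, 20], 'x': [26, 32, 27]}
result = entry['item'][0] + entry['x'][0]  # -> result = 30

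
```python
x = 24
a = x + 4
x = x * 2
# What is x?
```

Trace (tracking x):
x = 24  # -> x = 24
a = x + 4  # -> a = 28
x = x * 2  # -> x = 48

Answer: 48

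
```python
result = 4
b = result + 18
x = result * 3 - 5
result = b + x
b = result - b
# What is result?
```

Answer: 29

Derivation:
Trace (tracking result):
result = 4  # -> result = 4
b = result + 18  # -> b = 22
x = result * 3 - 5  # -> x = 7
result = b + x  # -> result = 29
b = result - b  # -> b = 7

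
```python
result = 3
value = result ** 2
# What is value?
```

Answer: 9

Derivation:
Trace (tracking value):
result = 3  # -> result = 3
value = result ** 2  # -> value = 9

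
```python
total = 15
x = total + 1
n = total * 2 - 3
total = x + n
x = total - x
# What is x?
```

Answer: 27

Derivation:
Trace (tracking x):
total = 15  # -> total = 15
x = total + 1  # -> x = 16
n = total * 2 - 3  # -> n = 27
total = x + n  # -> total = 43
x = total - x  # -> x = 27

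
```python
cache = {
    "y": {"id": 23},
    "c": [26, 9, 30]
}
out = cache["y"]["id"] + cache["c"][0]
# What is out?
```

Answer: 49

Derivation:
Trace (tracking out):
cache = {'y': {'id': 23}, 'c': [26, 9, 30]}  # -> cache = {'y': {'id': 23}, 'c': [26, 9, 30]}
out = cache['y']['id'] + cache['c'][0]  # -> out = 49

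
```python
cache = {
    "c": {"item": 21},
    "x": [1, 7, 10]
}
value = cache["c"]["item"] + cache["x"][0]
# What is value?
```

Trace (tracking value):
cache = {'c': {'item': 21}, 'x': [1, 7, 10]}  # -> cache = {'c': {'item': 21}, 'x': [1, 7, 10]}
value = cache['c']['item'] + cache['x'][0]  # -> value = 22

Answer: 22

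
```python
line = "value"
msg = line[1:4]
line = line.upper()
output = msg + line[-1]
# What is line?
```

Trace (tracking line):
line = 'value'  # -> line = 'value'
msg = line[1:4]  # -> msg = 'alu'
line = line.upper()  # -> line = 'VALUE'
output = msg + line[-1]  # -> output = 'aluE'

Answer: 'VALUE'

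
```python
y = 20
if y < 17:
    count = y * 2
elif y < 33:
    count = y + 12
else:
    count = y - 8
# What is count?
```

Answer: 32

Derivation:
Trace (tracking count):
y = 20  # -> y = 20
if y < 17:  # condition is False
elif y < 33:  # condition is True
    count = y + 12  # -> count = 32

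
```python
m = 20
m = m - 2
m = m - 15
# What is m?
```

Trace (tracking m):
m = 20  # -> m = 20
m = m - 2  # -> m = 18
m = m - 15  # -> m = 3

Answer: 3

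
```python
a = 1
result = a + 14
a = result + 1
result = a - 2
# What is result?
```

Answer: 14

Derivation:
Trace (tracking result):
a = 1  # -> a = 1
result = a + 14  # -> result = 15
a = result + 1  # -> a = 16
result = a - 2  # -> result = 14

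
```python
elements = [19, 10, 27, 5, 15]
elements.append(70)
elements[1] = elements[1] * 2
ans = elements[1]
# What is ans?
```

Trace (tracking ans):
elements = [19, 10, 27, 5, 15]  # -> elements = [19, 10, 27, 5, 15]
elements.append(70)  # -> elements = [19, 10, 27, 5, 15, 70]
elements[1] = elements[1] * 2  # -> elements = [19, 20, 27, 5, 15, 70]
ans = elements[1]  # -> ans = 20

Answer: 20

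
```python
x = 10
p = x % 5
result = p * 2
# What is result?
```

Answer: 0

Derivation:
Trace (tracking result):
x = 10  # -> x = 10
p = x % 5  # -> p = 0
result = p * 2  # -> result = 0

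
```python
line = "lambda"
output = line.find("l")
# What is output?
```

Answer: 0

Derivation:
Trace (tracking output):
line = 'lambda'  # -> line = 'lambda'
output = line.find('l')  # -> output = 0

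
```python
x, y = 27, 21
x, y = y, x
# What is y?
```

Trace (tracking y):
x, y = (27, 21)  # -> x = 27, y = 21
x, y = (y, x)  # -> x = 21, y = 27

Answer: 27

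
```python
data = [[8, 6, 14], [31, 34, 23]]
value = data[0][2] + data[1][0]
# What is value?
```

Answer: 45

Derivation:
Trace (tracking value):
data = [[8, 6, 14], [31, 34, 23]]  # -> data = [[8, 6, 14], [31, 34, 23]]
value = data[0][2] + data[1][0]  # -> value = 45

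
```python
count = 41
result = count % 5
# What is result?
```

Answer: 1

Derivation:
Trace (tracking result):
count = 41  # -> count = 41
result = count % 5  # -> result = 1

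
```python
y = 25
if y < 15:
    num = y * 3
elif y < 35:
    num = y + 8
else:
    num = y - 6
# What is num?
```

Trace (tracking num):
y = 25  # -> y = 25
if y < 15:  # condition is False
elif y < 35:  # condition is True
    num = y + 8  # -> num = 33

Answer: 33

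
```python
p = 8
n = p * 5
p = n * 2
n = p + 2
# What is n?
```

Answer: 82

Derivation:
Trace (tracking n):
p = 8  # -> p = 8
n = p * 5  # -> n = 40
p = n * 2  # -> p = 80
n = p + 2  # -> n = 82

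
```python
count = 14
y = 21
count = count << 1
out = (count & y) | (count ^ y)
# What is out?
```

Trace (tracking out):
count = 14  # -> count = 14
y = 21  # -> y = 21
count = count << 1  # -> count = 28
out = count & y | count ^ y  # -> out = 29

Answer: 29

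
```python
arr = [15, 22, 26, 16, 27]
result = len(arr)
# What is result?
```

Trace (tracking result):
arr = [15, 22, 26, 16, 27]  # -> arr = [15, 22, 26, 16, 27]
result = len(arr)  # -> result = 5

Answer: 5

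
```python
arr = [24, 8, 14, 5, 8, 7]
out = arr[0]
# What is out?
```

Answer: 24

Derivation:
Trace (tracking out):
arr = [24, 8, 14, 5, 8, 7]  # -> arr = [24, 8, 14, 5, 8, 7]
out = arr[0]  # -> out = 24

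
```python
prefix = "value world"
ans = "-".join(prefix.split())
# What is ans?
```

Answer: 'value-world'

Derivation:
Trace (tracking ans):
prefix = 'value world'  # -> prefix = 'value world'
ans = '-'.join(prefix.split())  # -> ans = 'value-world'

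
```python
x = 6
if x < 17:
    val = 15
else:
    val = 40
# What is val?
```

Answer: 15

Derivation:
Trace (tracking val):
x = 6  # -> x = 6
if x < 17:  # condition is True
    val = 15  # -> val = 15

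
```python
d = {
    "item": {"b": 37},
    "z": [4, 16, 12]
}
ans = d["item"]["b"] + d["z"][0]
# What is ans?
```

Answer: 41

Derivation:
Trace (tracking ans):
d = {'item': {'b': 37}, 'z': [4, 16, 12]}  # -> d = {'item': {'b': 37}, 'z': [4, 16, 12]}
ans = d['item']['b'] + d['z'][0]  # -> ans = 41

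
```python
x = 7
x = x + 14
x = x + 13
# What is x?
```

Answer: 34

Derivation:
Trace (tracking x):
x = 7  # -> x = 7
x = x + 14  # -> x = 21
x = x + 13  # -> x = 34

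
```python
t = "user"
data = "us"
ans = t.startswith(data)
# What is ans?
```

Answer: True

Derivation:
Trace (tracking ans):
t = 'user'  # -> t = 'user'
data = 'us'  # -> data = 'us'
ans = t.startswith(data)  # -> ans = True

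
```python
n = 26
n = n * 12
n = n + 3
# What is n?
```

Trace (tracking n):
n = 26  # -> n = 26
n = n * 12  # -> n = 312
n = n + 3  # -> n = 315

Answer: 315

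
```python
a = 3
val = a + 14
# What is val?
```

Answer: 17

Derivation:
Trace (tracking val):
a = 3  # -> a = 3
val = a + 14  # -> val = 17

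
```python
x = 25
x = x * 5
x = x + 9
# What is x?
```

Answer: 134

Derivation:
Trace (tracking x):
x = 25  # -> x = 25
x = x * 5  # -> x = 125
x = x + 9  # -> x = 134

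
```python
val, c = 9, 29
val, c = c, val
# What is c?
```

Trace (tracking c):
val, c = (9, 29)  # -> val = 9, c = 29
val, c = (c, val)  # -> val = 29, c = 9

Answer: 9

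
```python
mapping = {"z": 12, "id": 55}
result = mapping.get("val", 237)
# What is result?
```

Trace (tracking result):
mapping = {'z': 12, 'id': 55}  # -> mapping = {'z': 12, 'id': 55}
result = mapping.get('val', 237)  # -> result = 237

Answer: 237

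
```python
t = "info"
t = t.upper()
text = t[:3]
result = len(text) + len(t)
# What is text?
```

Answer: 'INF'

Derivation:
Trace (tracking text):
t = 'info'  # -> t = 'info'
t = t.upper()  # -> t = 'INFO'
text = t[:3]  # -> text = 'INF'
result = len(text) + len(t)  # -> result = 7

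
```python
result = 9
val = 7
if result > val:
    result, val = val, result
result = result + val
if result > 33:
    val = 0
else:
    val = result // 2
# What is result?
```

Answer: 16

Derivation:
Trace (tracking result):
result = 9  # -> result = 9
val = 7  # -> val = 7
if result > val:  # condition is True
    result, val = (val, result)  # -> result = 7, val = 9
result = result + val  # -> result = 16
if result > 33:  # condition is False
else:
    val = result // 2  # -> val = 8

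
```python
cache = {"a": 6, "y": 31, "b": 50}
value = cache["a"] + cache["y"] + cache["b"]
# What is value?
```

Answer: 87

Derivation:
Trace (tracking value):
cache = {'a': 6, 'y': 31, 'b': 50}  # -> cache = {'a': 6, 'y': 31, 'b': 50}
value = cache['a'] + cache['y'] + cache['b']  # -> value = 87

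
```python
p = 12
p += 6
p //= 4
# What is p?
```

Answer: 4

Derivation:
Trace (tracking p):
p = 12  # -> p = 12
p += 6  # -> p = 18
p //= 4  # -> p = 4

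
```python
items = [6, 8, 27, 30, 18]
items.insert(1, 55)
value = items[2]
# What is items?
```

Trace (tracking items):
items = [6, 8, 27, 30, 18]  # -> items = [6, 8, 27, 30, 18]
items.insert(1, 55)  # -> items = [6, 55, 8, 27, 30, 18]
value = items[2]  # -> value = 8

Answer: [6, 55, 8, 27, 30, 18]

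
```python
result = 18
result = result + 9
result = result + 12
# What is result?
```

Answer: 39

Derivation:
Trace (tracking result):
result = 18  # -> result = 18
result = result + 9  # -> result = 27
result = result + 12  # -> result = 39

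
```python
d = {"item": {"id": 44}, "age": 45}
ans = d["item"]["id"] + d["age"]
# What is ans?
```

Answer: 89

Derivation:
Trace (tracking ans):
d = {'item': {'id': 44}, 'age': 45}  # -> d = {'item': {'id': 44}, 'age': 45}
ans = d['item']['id'] + d['age']  # -> ans = 89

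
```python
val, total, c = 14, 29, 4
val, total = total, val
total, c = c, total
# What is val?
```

Trace (tracking val):
val, total, c = (14, 29, 4)  # -> val = 14, total = 29, c = 4
val, total = (total, val)  # -> val = 29, total = 14
total, c = (c, total)  # -> total = 4, c = 14

Answer: 29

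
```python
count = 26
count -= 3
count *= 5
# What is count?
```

Answer: 115

Derivation:
Trace (tracking count):
count = 26  # -> count = 26
count -= 3  # -> count = 23
count *= 5  # -> count = 115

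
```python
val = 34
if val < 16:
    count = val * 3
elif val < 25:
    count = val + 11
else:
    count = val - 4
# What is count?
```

Answer: 30

Derivation:
Trace (tracking count):
val = 34  # -> val = 34
if val < 16:  # condition is False
elif val < 25:  # condition is False
else:
    count = val - 4  # -> count = 30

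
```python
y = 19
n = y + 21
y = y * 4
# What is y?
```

Trace (tracking y):
y = 19  # -> y = 19
n = y + 21  # -> n = 40
y = y * 4  # -> y = 76

Answer: 76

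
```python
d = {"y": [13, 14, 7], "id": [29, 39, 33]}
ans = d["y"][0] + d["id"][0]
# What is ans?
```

Trace (tracking ans):
d = {'y': [13, 14, 7], 'id': [29, 39, 33]}  # -> d = {'y': [13, 14, 7], 'id': [29, 39, 33]}
ans = d['y'][0] + d['id'][0]  # -> ans = 42

Answer: 42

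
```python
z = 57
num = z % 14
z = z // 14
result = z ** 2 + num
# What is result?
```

Trace (tracking result):
z = 57  # -> z = 57
num = z % 14  # -> num = 1
z = z // 14  # -> z = 4
result = z ** 2 + num  # -> result = 17

Answer: 17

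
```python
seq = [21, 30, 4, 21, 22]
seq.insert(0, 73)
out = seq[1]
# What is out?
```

Trace (tracking out):
seq = [21, 30, 4, 21, 22]  # -> seq = [21, 30, 4, 21, 22]
seq.insert(0, 73)  # -> seq = [73, 21, 30, 4, 21, 22]
out = seq[1]  # -> out = 21

Answer: 21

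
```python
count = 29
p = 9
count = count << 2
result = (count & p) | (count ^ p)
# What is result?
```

Trace (tracking result):
count = 29  # -> count = 29
p = 9  # -> p = 9
count = count << 2  # -> count = 116
result = count & p | count ^ p  # -> result = 125

Answer: 125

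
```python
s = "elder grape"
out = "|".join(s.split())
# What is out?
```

Trace (tracking out):
s = 'elder grape'  # -> s = 'elder grape'
out = '|'.join(s.split())  # -> out = 'elder|grape'

Answer: 'elder|grape'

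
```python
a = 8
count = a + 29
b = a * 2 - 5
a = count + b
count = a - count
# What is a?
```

Answer: 48

Derivation:
Trace (tracking a):
a = 8  # -> a = 8
count = a + 29  # -> count = 37
b = a * 2 - 5  # -> b = 11
a = count + b  # -> a = 48
count = a - count  # -> count = 11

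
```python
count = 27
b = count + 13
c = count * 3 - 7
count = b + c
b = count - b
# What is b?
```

Trace (tracking b):
count = 27  # -> count = 27
b = count + 13  # -> b = 40
c = count * 3 - 7  # -> c = 74
count = b + c  # -> count = 114
b = count - b  # -> b = 74

Answer: 74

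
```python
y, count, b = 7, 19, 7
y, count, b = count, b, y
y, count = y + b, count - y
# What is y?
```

Answer: 26

Derivation:
Trace (tracking y):
y, count, b = (7, 19, 7)  # -> y = 7, count = 19, b = 7
y, count, b = (count, b, y)  # -> y = 19, count = 7, b = 7
y, count = (y + b, count - y)  # -> y = 26, count = -12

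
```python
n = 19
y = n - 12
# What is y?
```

Trace (tracking y):
n = 19  # -> n = 19
y = n - 12  # -> y = 7

Answer: 7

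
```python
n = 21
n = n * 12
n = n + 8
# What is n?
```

Answer: 260

Derivation:
Trace (tracking n):
n = 21  # -> n = 21
n = n * 12  # -> n = 252
n = n + 8  # -> n = 260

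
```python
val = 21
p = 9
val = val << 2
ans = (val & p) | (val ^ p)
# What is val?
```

Trace (tracking val):
val = 21  # -> val = 21
p = 9  # -> p = 9
val = val << 2  # -> val = 84
ans = val & p | val ^ p  # -> ans = 93

Answer: 84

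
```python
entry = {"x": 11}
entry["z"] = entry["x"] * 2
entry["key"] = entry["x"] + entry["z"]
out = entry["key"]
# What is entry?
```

Trace (tracking entry):
entry = {'x': 11}  # -> entry = {'x': 11}
entry['z'] = entry['x'] * 2  # -> entry = {'x': 11, 'z': 22}
entry['key'] = entry['x'] + entry['z']  # -> entry = {'x': 11, 'z': 22, 'key': 33}
out = entry['key']  # -> out = 33

Answer: {'x': 11, 'z': 22, 'key': 33}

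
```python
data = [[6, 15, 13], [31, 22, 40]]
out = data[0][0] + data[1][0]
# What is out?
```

Trace (tracking out):
data = [[6, 15, 13], [31, 22, 40]]  # -> data = [[6, 15, 13], [31, 22, 40]]
out = data[0][0] + data[1][0]  # -> out = 37

Answer: 37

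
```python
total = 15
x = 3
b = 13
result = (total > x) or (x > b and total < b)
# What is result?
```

Answer: True

Derivation:
Trace (tracking result):
total = 15  # -> total = 15
x = 3  # -> x = 3
b = 13  # -> b = 13
result = total > x or (x > b and total < b)  # -> result = True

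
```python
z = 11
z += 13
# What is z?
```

Answer: 24

Derivation:
Trace (tracking z):
z = 11  # -> z = 11
z += 13  # -> z = 24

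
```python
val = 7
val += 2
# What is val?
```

Trace (tracking val):
val = 7  # -> val = 7
val += 2  # -> val = 9

Answer: 9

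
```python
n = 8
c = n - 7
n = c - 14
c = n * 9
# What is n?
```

Answer: -13

Derivation:
Trace (tracking n):
n = 8  # -> n = 8
c = n - 7  # -> c = 1
n = c - 14  # -> n = -13
c = n * 9  # -> c = -117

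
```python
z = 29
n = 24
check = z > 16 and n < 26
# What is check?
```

Answer: True

Derivation:
Trace (tracking check):
z = 29  # -> z = 29
n = 24  # -> n = 24
check = z > 16 and n < 26  # -> check = True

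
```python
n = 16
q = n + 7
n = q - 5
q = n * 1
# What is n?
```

Trace (tracking n):
n = 16  # -> n = 16
q = n + 7  # -> q = 23
n = q - 5  # -> n = 18
q = n * 1  # -> q = 18

Answer: 18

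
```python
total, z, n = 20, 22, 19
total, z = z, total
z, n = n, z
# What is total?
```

Answer: 22

Derivation:
Trace (tracking total):
total, z, n = (20, 22, 19)  # -> total = 20, z = 22, n = 19
total, z = (z, total)  # -> total = 22, z = 20
z, n = (n, z)  # -> z = 19, n = 20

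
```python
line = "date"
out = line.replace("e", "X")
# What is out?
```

Answer: 'datX'

Derivation:
Trace (tracking out):
line = 'date'  # -> line = 'date'
out = line.replace('e', 'X')  # -> out = 'datX'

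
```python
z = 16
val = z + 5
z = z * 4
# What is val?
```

Answer: 21

Derivation:
Trace (tracking val):
z = 16  # -> z = 16
val = z + 5  # -> val = 21
z = z * 4  # -> z = 64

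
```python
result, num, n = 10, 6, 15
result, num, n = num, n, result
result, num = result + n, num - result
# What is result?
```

Trace (tracking result):
result, num, n = (10, 6, 15)  # -> result = 10, num = 6, n = 15
result, num, n = (num, n, result)  # -> result = 6, num = 15, n = 10
result, num = (result + n, num - result)  # -> result = 16, num = 9

Answer: 16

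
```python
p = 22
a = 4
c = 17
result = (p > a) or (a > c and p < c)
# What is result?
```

Answer: True

Derivation:
Trace (tracking result):
p = 22  # -> p = 22
a = 4  # -> a = 4
c = 17  # -> c = 17
result = p > a or (a > c and p < c)  # -> result = True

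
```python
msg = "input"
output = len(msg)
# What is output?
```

Trace (tracking output):
msg = 'input'  # -> msg = 'input'
output = len(msg)  # -> output = 5

Answer: 5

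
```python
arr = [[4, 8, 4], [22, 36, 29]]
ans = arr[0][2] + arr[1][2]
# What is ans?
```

Trace (tracking ans):
arr = [[4, 8, 4], [22, 36, 29]]  # -> arr = [[4, 8, 4], [22, 36, 29]]
ans = arr[0][2] + arr[1][2]  # -> ans = 33

Answer: 33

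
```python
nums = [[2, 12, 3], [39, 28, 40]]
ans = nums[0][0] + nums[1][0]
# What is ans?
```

Trace (tracking ans):
nums = [[2, 12, 3], [39, 28, 40]]  # -> nums = [[2, 12, 3], [39, 28, 40]]
ans = nums[0][0] + nums[1][0]  # -> ans = 41

Answer: 41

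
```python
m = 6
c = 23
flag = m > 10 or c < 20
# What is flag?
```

Trace (tracking flag):
m = 6  # -> m = 6
c = 23  # -> c = 23
flag = m > 10 or c < 20  # -> flag = False

Answer: False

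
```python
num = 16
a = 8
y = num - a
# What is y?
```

Answer: 8

Derivation:
Trace (tracking y):
num = 16  # -> num = 16
a = 8  # -> a = 8
y = num - a  # -> y = 8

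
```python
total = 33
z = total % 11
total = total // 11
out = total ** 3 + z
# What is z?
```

Trace (tracking z):
total = 33  # -> total = 33
z = total % 11  # -> z = 0
total = total // 11  # -> total = 3
out = total ** 3 + z  # -> out = 27

Answer: 0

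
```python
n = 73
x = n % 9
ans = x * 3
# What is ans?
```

Trace (tracking ans):
n = 73  # -> n = 73
x = n % 9  # -> x = 1
ans = x * 3  # -> ans = 3

Answer: 3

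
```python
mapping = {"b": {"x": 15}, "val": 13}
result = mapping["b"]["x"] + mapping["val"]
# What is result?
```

Answer: 28

Derivation:
Trace (tracking result):
mapping = {'b': {'x': 15}, 'val': 13}  # -> mapping = {'b': {'x': 15}, 'val': 13}
result = mapping['b']['x'] + mapping['val']  # -> result = 28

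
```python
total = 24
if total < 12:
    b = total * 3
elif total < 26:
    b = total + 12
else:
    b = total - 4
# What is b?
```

Answer: 36

Derivation:
Trace (tracking b):
total = 24  # -> total = 24
if total < 12:  # condition is False
elif total < 26:  # condition is True
    b = total + 12  # -> b = 36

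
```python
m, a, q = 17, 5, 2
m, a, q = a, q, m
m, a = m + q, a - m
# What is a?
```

Trace (tracking a):
m, a, q = (17, 5, 2)  # -> m = 17, a = 5, q = 2
m, a, q = (a, q, m)  # -> m = 5, a = 2, q = 17
m, a = (m + q, a - m)  # -> m = 22, a = -3

Answer: -3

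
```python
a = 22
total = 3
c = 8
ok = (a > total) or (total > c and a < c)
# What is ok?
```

Trace (tracking ok):
a = 22  # -> a = 22
total = 3  # -> total = 3
c = 8  # -> c = 8
ok = a > total or (total > c and a < c)  # -> ok = True

Answer: True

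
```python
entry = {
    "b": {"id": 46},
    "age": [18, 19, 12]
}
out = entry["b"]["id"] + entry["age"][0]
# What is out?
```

Trace (tracking out):
entry = {'b': {'id': 46}, 'age': [18, 19, 12]}  # -> entry = {'b': {'id': 46}, 'age': [18, 19, 12]}
out = entry['b']['id'] + entry['age'][0]  # -> out = 64

Answer: 64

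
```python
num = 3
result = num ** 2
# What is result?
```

Trace (tracking result):
num = 3  # -> num = 3
result = num ** 2  # -> result = 9

Answer: 9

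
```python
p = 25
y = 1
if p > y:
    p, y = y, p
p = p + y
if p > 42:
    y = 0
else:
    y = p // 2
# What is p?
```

Answer: 26

Derivation:
Trace (tracking p):
p = 25  # -> p = 25
y = 1  # -> y = 1
if p > y:  # condition is True
    p, y = (y, p)  # -> p = 1, y = 25
p = p + y  # -> p = 26
if p > 42:  # condition is False
else:
    y = p // 2  # -> y = 13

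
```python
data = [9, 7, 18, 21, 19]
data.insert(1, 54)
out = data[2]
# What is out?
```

Trace (tracking out):
data = [9, 7, 18, 21, 19]  # -> data = [9, 7, 18, 21, 19]
data.insert(1, 54)  # -> data = [9, 54, 7, 18, 21, 19]
out = data[2]  # -> out = 7

Answer: 7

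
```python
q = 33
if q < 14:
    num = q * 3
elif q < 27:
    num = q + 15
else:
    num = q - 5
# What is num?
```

Trace (tracking num):
q = 33  # -> q = 33
if q < 14:  # condition is False
elif q < 27:  # condition is False
else:
    num = q - 5  # -> num = 28

Answer: 28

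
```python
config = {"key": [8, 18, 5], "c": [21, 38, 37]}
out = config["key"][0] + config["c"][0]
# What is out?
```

Trace (tracking out):
config = {'key': [8, 18, 5], 'c': [21, 38, 37]}  # -> config = {'key': [8, 18, 5], 'c': [21, 38, 37]}
out = config['key'][0] + config['c'][0]  # -> out = 29

Answer: 29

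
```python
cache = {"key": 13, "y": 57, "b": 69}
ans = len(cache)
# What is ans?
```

Answer: 3

Derivation:
Trace (tracking ans):
cache = {'key': 13, 'y': 57, 'b': 69}  # -> cache = {'key': 13, 'y': 57, 'b': 69}
ans = len(cache)  # -> ans = 3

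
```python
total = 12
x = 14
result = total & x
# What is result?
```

Trace (tracking result):
total = 12  # -> total = 12
x = 14  # -> x = 14
result = total & x  # -> result = 12

Answer: 12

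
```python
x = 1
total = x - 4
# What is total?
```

Answer: -3

Derivation:
Trace (tracking total):
x = 1  # -> x = 1
total = x - 4  # -> total = -3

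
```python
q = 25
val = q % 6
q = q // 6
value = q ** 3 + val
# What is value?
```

Trace (tracking value):
q = 25  # -> q = 25
val = q % 6  # -> val = 1
q = q // 6  # -> q = 4
value = q ** 3 + val  # -> value = 65

Answer: 65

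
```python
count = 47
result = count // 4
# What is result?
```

Trace (tracking result):
count = 47  # -> count = 47
result = count // 4  # -> result = 11

Answer: 11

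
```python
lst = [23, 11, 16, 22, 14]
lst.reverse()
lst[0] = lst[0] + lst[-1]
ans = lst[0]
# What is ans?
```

Answer: 37

Derivation:
Trace (tracking ans):
lst = [23, 11, 16, 22, 14]  # -> lst = [23, 11, 16, 22, 14]
lst.reverse()  # -> lst = [14, 22, 16, 11, 23]
lst[0] = lst[0] + lst[-1]  # -> lst = [37, 22, 16, 11, 23]
ans = lst[0]  # -> ans = 37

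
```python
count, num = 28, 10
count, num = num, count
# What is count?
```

Answer: 10

Derivation:
Trace (tracking count):
count, num = (28, 10)  # -> count = 28, num = 10
count, num = (num, count)  # -> count = 10, num = 28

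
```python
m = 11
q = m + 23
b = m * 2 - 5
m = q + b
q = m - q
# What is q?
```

Trace (tracking q):
m = 11  # -> m = 11
q = m + 23  # -> q = 34
b = m * 2 - 5  # -> b = 17
m = q + b  # -> m = 51
q = m - q  # -> q = 17

Answer: 17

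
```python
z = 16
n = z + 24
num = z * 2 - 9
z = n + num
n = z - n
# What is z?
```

Trace (tracking z):
z = 16  # -> z = 16
n = z + 24  # -> n = 40
num = z * 2 - 9  # -> num = 23
z = n + num  # -> z = 63
n = z - n  # -> n = 23

Answer: 63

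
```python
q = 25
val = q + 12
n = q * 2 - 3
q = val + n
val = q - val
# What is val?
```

Trace (tracking val):
q = 25  # -> q = 25
val = q + 12  # -> val = 37
n = q * 2 - 3  # -> n = 47
q = val + n  # -> q = 84
val = q - val  # -> val = 47

Answer: 47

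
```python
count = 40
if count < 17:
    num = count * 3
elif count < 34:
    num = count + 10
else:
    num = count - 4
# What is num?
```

Answer: 36

Derivation:
Trace (tracking num):
count = 40  # -> count = 40
if count < 17:  # condition is False
elif count < 34:  # condition is False
else:
    num = count - 4  # -> num = 36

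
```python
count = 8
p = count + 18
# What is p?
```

Trace (tracking p):
count = 8  # -> count = 8
p = count + 18  # -> p = 26

Answer: 26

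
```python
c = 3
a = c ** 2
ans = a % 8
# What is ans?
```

Trace (tracking ans):
c = 3  # -> c = 3
a = c ** 2  # -> a = 9
ans = a % 8  # -> ans = 1

Answer: 1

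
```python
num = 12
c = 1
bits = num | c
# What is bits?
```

Answer: 13

Derivation:
Trace (tracking bits):
num = 12  # -> num = 12
c = 1  # -> c = 1
bits = num | c  # -> bits = 13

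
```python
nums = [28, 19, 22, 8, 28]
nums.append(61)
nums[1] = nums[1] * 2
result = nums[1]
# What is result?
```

Trace (tracking result):
nums = [28, 19, 22, 8, 28]  # -> nums = [28, 19, 22, 8, 28]
nums.append(61)  # -> nums = [28, 19, 22, 8, 28, 61]
nums[1] = nums[1] * 2  # -> nums = [28, 38, 22, 8, 28, 61]
result = nums[1]  # -> result = 38

Answer: 38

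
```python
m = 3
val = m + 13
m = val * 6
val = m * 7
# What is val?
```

Trace (tracking val):
m = 3  # -> m = 3
val = m + 13  # -> val = 16
m = val * 6  # -> m = 96
val = m * 7  # -> val = 672

Answer: 672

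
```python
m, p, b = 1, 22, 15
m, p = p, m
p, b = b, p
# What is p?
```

Trace (tracking p):
m, p, b = (1, 22, 15)  # -> m = 1, p = 22, b = 15
m, p = (p, m)  # -> m = 22, p = 1
p, b = (b, p)  # -> p = 15, b = 1

Answer: 15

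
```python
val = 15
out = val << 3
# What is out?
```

Answer: 120

Derivation:
Trace (tracking out):
val = 15  # -> val = 15
out = val << 3  # -> out = 120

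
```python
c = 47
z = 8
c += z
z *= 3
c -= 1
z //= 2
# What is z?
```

Answer: 12

Derivation:
Trace (tracking z):
c = 47  # -> c = 47
z = 8  # -> z = 8
c += z  # -> c = 55
z *= 3  # -> z = 24
c -= 1  # -> c = 54
z //= 2  # -> z = 12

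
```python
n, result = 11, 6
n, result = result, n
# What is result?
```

Answer: 11

Derivation:
Trace (tracking result):
n, result = (11, 6)  # -> n = 11, result = 6
n, result = (result, n)  # -> n = 6, result = 11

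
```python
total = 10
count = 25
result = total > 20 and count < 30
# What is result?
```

Answer: False

Derivation:
Trace (tracking result):
total = 10  # -> total = 10
count = 25  # -> count = 25
result = total > 20 and count < 30  # -> result = False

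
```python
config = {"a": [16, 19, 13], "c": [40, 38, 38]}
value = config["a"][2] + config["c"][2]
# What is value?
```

Answer: 51

Derivation:
Trace (tracking value):
config = {'a': [16, 19, 13], 'c': [40, 38, 38]}  # -> config = {'a': [16, 19, 13], 'c': [40, 38, 38]}
value = config['a'][2] + config['c'][2]  # -> value = 51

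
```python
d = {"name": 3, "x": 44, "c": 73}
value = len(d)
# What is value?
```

Trace (tracking value):
d = {'name': 3, 'x': 44, 'c': 73}  # -> d = {'name': 3, 'x': 44, 'c': 73}
value = len(d)  # -> value = 3

Answer: 3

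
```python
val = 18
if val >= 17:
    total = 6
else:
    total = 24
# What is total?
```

Trace (tracking total):
val = 18  # -> val = 18
if val >= 17:  # condition is True
    total = 6  # -> total = 6

Answer: 6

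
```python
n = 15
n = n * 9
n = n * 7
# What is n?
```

Answer: 945

Derivation:
Trace (tracking n):
n = 15  # -> n = 15
n = n * 9  # -> n = 135
n = n * 7  # -> n = 945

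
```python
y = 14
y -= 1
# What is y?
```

Trace (tracking y):
y = 14  # -> y = 14
y -= 1  # -> y = 13

Answer: 13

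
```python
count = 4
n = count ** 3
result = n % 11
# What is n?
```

Trace (tracking n):
count = 4  # -> count = 4
n = count ** 3  # -> n = 64
result = n % 11  # -> result = 9

Answer: 64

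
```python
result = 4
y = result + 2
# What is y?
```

Trace (tracking y):
result = 4  # -> result = 4
y = result + 2  # -> y = 6

Answer: 6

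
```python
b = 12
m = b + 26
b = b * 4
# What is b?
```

Trace (tracking b):
b = 12  # -> b = 12
m = b + 26  # -> m = 38
b = b * 4  # -> b = 48

Answer: 48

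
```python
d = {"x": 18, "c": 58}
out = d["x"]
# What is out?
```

Trace (tracking out):
d = {'x': 18, 'c': 58}  # -> d = {'x': 18, 'c': 58}
out = d['x']  # -> out = 18

Answer: 18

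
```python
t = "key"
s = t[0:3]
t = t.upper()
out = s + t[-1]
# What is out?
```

Answer: 'keyY'

Derivation:
Trace (tracking out):
t = 'key'  # -> t = 'key'
s = t[0:3]  # -> s = 'key'
t = t.upper()  # -> t = 'KEY'
out = s + t[-1]  # -> out = 'keyY'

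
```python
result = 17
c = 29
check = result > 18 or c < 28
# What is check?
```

Answer: False

Derivation:
Trace (tracking check):
result = 17  # -> result = 17
c = 29  # -> c = 29
check = result > 18 or c < 28  # -> check = False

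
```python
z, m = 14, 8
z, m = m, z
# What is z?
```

Trace (tracking z):
z, m = (14, 8)  # -> z = 14, m = 8
z, m = (m, z)  # -> z = 8, m = 14

Answer: 8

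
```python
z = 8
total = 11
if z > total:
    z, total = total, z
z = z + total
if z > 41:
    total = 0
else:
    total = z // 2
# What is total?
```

Answer: 9

Derivation:
Trace (tracking total):
z = 8  # -> z = 8
total = 11  # -> total = 11
if z > total:  # condition is False
z = z + total  # -> z = 19
if z > 41:  # condition is False
else:
    total = z // 2  # -> total = 9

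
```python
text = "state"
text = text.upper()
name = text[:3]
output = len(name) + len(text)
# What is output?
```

Trace (tracking output):
text = 'state'  # -> text = 'state'
text = text.upper()  # -> text = 'STATE'
name = text[:3]  # -> name = 'STA'
output = len(name) + len(text)  # -> output = 8

Answer: 8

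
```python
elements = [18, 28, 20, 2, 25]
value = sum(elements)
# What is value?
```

Answer: 93

Derivation:
Trace (tracking value):
elements = [18, 28, 20, 2, 25]  # -> elements = [18, 28, 20, 2, 25]
value = sum(elements)  # -> value = 93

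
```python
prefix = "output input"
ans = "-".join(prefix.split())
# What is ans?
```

Answer: 'output-input'

Derivation:
Trace (tracking ans):
prefix = 'output input'  # -> prefix = 'output input'
ans = '-'.join(prefix.split())  # -> ans = 'output-input'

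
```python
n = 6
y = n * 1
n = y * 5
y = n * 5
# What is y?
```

Answer: 150

Derivation:
Trace (tracking y):
n = 6  # -> n = 6
y = n * 1  # -> y = 6
n = y * 5  # -> n = 30
y = n * 5  # -> y = 150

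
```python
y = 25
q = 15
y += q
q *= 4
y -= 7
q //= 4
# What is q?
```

Answer: 15

Derivation:
Trace (tracking q):
y = 25  # -> y = 25
q = 15  # -> q = 15
y += q  # -> y = 40
q *= 4  # -> q = 60
y -= 7  # -> y = 33
q //= 4  # -> q = 15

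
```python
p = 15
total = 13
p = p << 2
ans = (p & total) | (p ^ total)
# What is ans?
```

Trace (tracking ans):
p = 15  # -> p = 15
total = 13  # -> total = 13
p = p << 2  # -> p = 60
ans = p & total | p ^ total  # -> ans = 61

Answer: 61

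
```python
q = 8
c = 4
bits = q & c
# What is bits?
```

Answer: 0

Derivation:
Trace (tracking bits):
q = 8  # -> q = 8
c = 4  # -> c = 4
bits = q & c  # -> bits = 0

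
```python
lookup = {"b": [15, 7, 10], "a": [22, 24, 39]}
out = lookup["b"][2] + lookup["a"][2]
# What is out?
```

Trace (tracking out):
lookup = {'b': [15, 7, 10], 'a': [22, 24, 39]}  # -> lookup = {'b': [15, 7, 10], 'a': [22, 24, 39]}
out = lookup['b'][2] + lookup['a'][2]  # -> out = 49

Answer: 49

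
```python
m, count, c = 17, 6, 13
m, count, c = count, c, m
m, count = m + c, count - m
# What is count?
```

Trace (tracking count):
m, count, c = (17, 6, 13)  # -> m = 17, count = 6, c = 13
m, count, c = (count, c, m)  # -> m = 6, count = 13, c = 17
m, count = (m + c, count - m)  # -> m = 23, count = 7

Answer: 7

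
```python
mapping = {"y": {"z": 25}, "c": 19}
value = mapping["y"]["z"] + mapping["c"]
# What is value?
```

Trace (tracking value):
mapping = {'y': {'z': 25}, 'c': 19}  # -> mapping = {'y': {'z': 25}, 'c': 19}
value = mapping['y']['z'] + mapping['c']  # -> value = 44

Answer: 44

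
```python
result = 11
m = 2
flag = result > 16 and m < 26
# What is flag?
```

Trace (tracking flag):
result = 11  # -> result = 11
m = 2  # -> m = 2
flag = result > 16 and m < 26  # -> flag = False

Answer: False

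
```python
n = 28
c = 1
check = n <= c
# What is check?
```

Trace (tracking check):
n = 28  # -> n = 28
c = 1  # -> c = 1
check = n <= c  # -> check = False

Answer: False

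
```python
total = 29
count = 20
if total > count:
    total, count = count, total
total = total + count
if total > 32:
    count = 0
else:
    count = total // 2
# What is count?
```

Answer: 0

Derivation:
Trace (tracking count):
total = 29  # -> total = 29
count = 20  # -> count = 20
if total > count:  # condition is True
    total, count = (count, total)  # -> total = 20, count = 29
total = total + count  # -> total = 49
if total > 32:  # condition is True
    count = 0  # -> count = 0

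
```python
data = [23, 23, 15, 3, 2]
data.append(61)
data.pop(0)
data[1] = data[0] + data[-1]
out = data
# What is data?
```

Trace (tracking data):
data = [23, 23, 15, 3, 2]  # -> data = [23, 23, 15, 3, 2]
data.append(61)  # -> data = [23, 23, 15, 3, 2, 61]
data.pop(0)  # -> data = [23, 15, 3, 2, 61]
data[1] = data[0] + data[-1]  # -> data = [23, 84, 3, 2, 61]
out = data  # -> out = [23, 84, 3, 2, 61]

Answer: [23, 84, 3, 2, 61]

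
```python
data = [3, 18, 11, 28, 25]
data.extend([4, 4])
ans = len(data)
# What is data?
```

Trace (tracking data):
data = [3, 18, 11, 28, 25]  # -> data = [3, 18, 11, 28, 25]
data.extend([4, 4])  # -> data = [3, 18, 11, 28, 25, 4, 4]
ans = len(data)  # -> ans = 7

Answer: [3, 18, 11, 28, 25, 4, 4]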